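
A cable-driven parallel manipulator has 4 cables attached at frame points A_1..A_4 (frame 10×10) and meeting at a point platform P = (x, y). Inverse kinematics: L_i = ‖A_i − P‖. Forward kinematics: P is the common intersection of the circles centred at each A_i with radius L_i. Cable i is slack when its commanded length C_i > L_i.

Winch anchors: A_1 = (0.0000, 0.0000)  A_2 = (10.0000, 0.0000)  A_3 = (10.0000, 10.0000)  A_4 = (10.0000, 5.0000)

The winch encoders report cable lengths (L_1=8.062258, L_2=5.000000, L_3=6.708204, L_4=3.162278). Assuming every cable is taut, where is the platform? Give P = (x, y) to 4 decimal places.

circle eqns → linear via eq_j − eq_1; set k_j = A_j·A_j − L_j²
k_1 = 0.0000+0.0000−65.0000 = -65.0000
-20.0000·x + 0.0000·y = k_1−k_2 = -140.0000
-20.0000·x − 20.0000·y = k_1−k_3 = -220.0000
-20.0000·x − 10.0000·y = k_1−k_4 = -180.0000
solve first two rows → x=7.0000, y=4.0000
check cable 4: ‖A_4−P‖² = 10.0000 ≈ L_4² = 10.0000 ✓

(7.0000, 4.0000)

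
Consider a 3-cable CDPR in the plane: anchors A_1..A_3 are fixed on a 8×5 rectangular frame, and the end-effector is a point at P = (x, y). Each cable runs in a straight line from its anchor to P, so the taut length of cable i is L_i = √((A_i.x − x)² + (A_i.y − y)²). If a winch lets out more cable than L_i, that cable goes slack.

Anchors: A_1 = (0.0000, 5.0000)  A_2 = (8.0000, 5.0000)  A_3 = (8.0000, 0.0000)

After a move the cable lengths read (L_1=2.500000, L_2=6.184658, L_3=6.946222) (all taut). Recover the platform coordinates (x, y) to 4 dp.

expand ‖A_i−P‖²=L_i² and subtract eq 1 (k_i ≔ ‖A_i‖²−L_i²)
k_1 = 0.0000+25.0000−6.2500 = 18.7500
eq1−eq2 → [-16.0000  0.0000]·P = -32.0000
eq1−eq3 → [-16.0000  10.0000]·P = 3.0000
2×2 solve → P = (2.0000, 3.5000)

(2.0000, 3.5000)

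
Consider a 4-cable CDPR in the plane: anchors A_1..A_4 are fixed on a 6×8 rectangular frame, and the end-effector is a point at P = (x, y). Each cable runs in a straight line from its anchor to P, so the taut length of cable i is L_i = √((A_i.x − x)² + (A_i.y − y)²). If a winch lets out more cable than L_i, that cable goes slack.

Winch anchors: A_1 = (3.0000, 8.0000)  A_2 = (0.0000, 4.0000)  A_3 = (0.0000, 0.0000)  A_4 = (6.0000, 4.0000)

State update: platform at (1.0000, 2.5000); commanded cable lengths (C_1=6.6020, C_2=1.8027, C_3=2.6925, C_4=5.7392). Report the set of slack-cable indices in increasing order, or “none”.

cable 1: L_1 = ‖A_1−P‖ = 5.8523;  C_1 = 6.6020 → slack
cable 2: L_2 = ‖A_2−P‖ = 1.8028;  C_2 = 1.8027 → taut
cable 3: L_3 = ‖A_3−P‖ = 2.6926;  C_3 = 2.6925 → taut
cable 4: L_4 = ‖A_4−P‖ = 5.2202;  C_4 = 5.7392 → slack

1, 4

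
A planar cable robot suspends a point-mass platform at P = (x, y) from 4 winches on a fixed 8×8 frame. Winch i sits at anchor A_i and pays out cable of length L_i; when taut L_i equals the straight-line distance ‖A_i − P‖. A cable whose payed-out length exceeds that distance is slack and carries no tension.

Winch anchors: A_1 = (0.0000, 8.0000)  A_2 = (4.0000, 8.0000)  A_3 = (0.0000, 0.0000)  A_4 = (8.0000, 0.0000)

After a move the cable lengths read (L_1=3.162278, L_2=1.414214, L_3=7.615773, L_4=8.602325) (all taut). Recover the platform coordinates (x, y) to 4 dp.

circle eqns → linear via eq_j − eq_1; set c_j = A_j·A_j − L_j²
c_1 = 0.0000+64.0000−10.0000 = 54.0000
-8.0000·x + 0.0000·y = c_1−c_2 = -24.0000
0.0000·x + 16.0000·y = c_1−c_3 = 112.0000
-16.0000·x + 16.0000·y = c_1−c_4 = 64.0000
solve first two rows → x=3.0000, y=7.0000
check cable 4: ‖A_4−P‖² = 74.0000 ≈ L_4² = 74.0000 ✓

(3.0000, 7.0000)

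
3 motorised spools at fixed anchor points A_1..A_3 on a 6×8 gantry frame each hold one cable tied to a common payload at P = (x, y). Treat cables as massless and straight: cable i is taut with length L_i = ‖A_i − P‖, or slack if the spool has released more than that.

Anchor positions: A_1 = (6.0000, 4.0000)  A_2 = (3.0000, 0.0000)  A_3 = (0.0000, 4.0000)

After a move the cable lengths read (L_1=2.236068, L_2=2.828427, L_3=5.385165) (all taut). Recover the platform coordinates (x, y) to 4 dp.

each cable: (A_i−P)·(A_i−P) = L_i²; let q_i = ‖A_i‖²−L_i²
q_1 = 36.0000+16.0000−5.0000 = 47.0000
row 1: 6.0000x + 8.0000y = 46.0000  (q_2=1.0000)
row 2: 12.0000x + 0.0000y = 60.0000  (q_3=-13.0000)
Cramer on rows 1–2 → x = 5.0000, y = 2.0000

(5.0000, 2.0000)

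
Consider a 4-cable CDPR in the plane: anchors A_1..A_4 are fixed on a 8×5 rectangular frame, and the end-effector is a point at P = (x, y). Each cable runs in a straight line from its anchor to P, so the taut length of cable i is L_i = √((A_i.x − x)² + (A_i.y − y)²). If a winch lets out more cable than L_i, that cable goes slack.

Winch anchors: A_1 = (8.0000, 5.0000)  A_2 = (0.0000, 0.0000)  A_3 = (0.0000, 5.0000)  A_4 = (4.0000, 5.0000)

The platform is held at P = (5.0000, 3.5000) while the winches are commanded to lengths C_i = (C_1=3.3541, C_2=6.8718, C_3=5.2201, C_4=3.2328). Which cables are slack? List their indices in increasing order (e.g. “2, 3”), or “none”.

cable 1: √((3.0000)²+(1.5000)²)=3.3541, C_1=3.3541: taut
cable 2: √((-5.0000)²+(-3.5000)²)=6.1033, C_2=6.8718: slack
cable 3: √((-5.0000)²+(1.5000)²)=5.2202, C_3=5.2201: taut
cable 4: √((-1.0000)²+(1.5000)²)=1.8028, C_4=3.2328: slack

2, 4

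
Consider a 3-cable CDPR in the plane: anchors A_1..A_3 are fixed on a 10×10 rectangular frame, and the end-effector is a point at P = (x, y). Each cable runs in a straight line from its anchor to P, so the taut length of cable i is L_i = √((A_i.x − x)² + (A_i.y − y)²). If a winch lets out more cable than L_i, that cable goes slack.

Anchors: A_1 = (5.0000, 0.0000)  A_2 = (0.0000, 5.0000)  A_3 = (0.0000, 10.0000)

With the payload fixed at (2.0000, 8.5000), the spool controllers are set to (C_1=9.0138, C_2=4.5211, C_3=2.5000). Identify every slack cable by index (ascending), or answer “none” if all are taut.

cable 1: L_1 = ‖A_1−P‖ = 9.0139;  C_1 = 9.0138 → taut
cable 2: L_2 = ‖A_2−P‖ = 4.0311;  C_2 = 4.5211 → slack
cable 3: L_3 = ‖A_3−P‖ = 2.5000;  C_3 = 2.5000 → taut

2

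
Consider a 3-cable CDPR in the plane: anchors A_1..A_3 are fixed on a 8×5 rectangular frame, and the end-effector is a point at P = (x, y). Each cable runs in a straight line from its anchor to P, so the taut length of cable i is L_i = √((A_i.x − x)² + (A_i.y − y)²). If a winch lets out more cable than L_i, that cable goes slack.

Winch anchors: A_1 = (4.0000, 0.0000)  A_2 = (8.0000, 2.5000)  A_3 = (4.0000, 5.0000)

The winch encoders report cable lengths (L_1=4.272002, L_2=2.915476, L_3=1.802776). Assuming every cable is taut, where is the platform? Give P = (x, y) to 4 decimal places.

(5.5000, 4.0000)

expand ‖A_i−P‖²=L_i² and subtract eq 1 (k_i ≔ ‖A_i‖²−L_i²)
k_1 = 16.0000+0.0000−18.2500 = -2.2500
eq1−eq2 → [-8.0000  -5.0000]·P = -64.0000
eq1−eq3 → [0.0000  -10.0000]·P = -40.0000
2×2 solve → P = (5.5000, 4.0000)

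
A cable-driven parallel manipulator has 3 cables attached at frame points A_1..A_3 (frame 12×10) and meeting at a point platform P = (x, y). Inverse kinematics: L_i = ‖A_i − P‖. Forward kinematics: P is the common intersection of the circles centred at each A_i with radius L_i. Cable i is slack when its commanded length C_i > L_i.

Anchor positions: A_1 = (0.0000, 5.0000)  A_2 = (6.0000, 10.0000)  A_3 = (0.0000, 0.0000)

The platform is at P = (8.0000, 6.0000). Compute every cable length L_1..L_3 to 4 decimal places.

(8.0623, 4.4721, 10.0000)

L_1: Δ = A_1−P = (-8.0000, -1.0000) → ‖Δ‖ = √65.0000 = 8.0623
L_2: Δ = A_2−P = (-2.0000, 4.0000) → ‖Δ‖ = √20.0000 = 4.4721
L_3: Δ = A_3−P = (-8.0000, -6.0000) → ‖Δ‖ = √100.0000 = 10.0000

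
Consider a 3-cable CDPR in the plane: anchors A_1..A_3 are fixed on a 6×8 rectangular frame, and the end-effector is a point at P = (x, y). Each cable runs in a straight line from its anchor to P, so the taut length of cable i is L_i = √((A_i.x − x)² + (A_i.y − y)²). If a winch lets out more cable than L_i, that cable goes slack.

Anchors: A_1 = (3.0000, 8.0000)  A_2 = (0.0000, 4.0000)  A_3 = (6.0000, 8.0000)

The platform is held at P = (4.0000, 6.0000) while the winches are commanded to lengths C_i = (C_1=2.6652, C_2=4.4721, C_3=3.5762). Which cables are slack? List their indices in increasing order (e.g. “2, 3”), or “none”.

1, 3

cable 1: √((-1.0000)²+(2.0000)²)=2.2361, C_1=2.6652: slack
cable 2: √((-4.0000)²+(-2.0000)²)=4.4721, C_2=4.4721: taut
cable 3: √((2.0000)²+(2.0000)²)=2.8284, C_3=3.5762: slack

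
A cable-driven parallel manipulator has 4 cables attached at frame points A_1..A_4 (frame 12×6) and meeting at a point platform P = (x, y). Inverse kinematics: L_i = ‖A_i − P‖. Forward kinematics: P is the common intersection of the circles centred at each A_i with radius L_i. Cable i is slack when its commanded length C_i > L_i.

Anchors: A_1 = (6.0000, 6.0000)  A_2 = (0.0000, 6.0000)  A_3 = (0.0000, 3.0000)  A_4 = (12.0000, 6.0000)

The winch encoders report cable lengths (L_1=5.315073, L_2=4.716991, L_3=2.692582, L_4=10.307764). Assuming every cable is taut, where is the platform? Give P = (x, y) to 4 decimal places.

(2.5000, 2.0000)

expand ‖A_i−P‖²=L_i² and subtract eq 1 (c_i ≔ ‖A_i‖²−L_i²)
c_1 = 36.0000+36.0000−28.2500 = 43.7500
eq1−eq2 → [12.0000  0.0000]·P = 30.0000
eq1−eq3 → [12.0000  6.0000]·P = 42.0000
eq1−eq4 → [-12.0000  0.0000]·P = -30.0000
2×2 solve → P = (2.5000, 2.0000)
check cable 4: ‖A_4−P‖² = 106.2500 ≈ L_4² = 106.2500 ✓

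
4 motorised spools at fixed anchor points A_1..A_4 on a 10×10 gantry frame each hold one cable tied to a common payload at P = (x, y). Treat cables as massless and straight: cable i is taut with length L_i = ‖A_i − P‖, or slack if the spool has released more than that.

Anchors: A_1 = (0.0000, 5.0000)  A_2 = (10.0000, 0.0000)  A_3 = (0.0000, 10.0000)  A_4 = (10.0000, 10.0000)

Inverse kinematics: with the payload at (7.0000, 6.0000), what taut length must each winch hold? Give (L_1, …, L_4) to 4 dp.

L_1: Δ = A_1−P = (-7.0000, -1.0000) → ‖Δ‖ = √50.0000 = 7.0711
L_2: Δ = A_2−P = (3.0000, -6.0000) → ‖Δ‖ = √45.0000 = 6.7082
L_3: Δ = A_3−P = (-7.0000, 4.0000) → ‖Δ‖ = √65.0000 = 8.0623
L_4: Δ = A_4−P = (3.0000, 4.0000) → ‖Δ‖ = √25.0000 = 5.0000

(7.0711, 6.7082, 8.0623, 5.0000)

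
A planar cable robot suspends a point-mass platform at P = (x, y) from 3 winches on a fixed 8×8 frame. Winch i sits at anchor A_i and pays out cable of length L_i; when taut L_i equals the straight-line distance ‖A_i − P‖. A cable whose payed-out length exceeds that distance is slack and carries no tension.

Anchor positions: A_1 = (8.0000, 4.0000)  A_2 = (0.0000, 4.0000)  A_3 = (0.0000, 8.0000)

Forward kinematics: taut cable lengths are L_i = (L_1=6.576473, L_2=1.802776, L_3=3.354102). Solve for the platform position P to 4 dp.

expand ‖A_i−P‖²=L_i² and subtract eq 1 (k_i ≔ ‖A_i‖²−L_i²)
k_1 = 64.0000+16.0000−43.2500 = 36.7500
eq1−eq2 → [16.0000  0.0000]·P = 24.0000
eq1−eq3 → [16.0000  -8.0000]·P = -16.0000
2×2 solve → P = (1.5000, 5.0000)

(1.5000, 5.0000)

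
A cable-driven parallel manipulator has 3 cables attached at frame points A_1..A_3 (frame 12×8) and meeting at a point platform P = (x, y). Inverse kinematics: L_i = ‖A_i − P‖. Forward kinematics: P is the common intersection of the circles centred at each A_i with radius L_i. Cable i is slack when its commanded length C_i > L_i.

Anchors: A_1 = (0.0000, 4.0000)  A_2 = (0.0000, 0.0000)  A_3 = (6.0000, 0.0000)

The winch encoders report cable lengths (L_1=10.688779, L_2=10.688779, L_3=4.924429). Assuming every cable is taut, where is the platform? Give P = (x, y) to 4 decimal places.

circle eqns → linear via eq_j − eq_1; set q_j = A_j·A_j − L_j²
q_1 = 0.0000+16.0000−114.2500 = -98.2500
0.0000·x + 8.0000·y = q_1−q_2 = 16.0000
-12.0000·x + 8.0000·y = q_1−q_3 = -110.0000
solve first two rows → x=10.5000, y=2.0000

(10.5000, 2.0000)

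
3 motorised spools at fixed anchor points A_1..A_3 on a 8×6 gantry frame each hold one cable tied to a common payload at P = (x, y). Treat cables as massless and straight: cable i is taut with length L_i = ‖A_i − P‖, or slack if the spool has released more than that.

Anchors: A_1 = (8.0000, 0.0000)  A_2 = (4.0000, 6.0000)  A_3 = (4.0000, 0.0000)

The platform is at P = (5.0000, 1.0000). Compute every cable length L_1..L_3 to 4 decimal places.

(3.1623, 5.0990, 1.4142)

L_1: Δ = A_1−P = (3.0000, -1.0000) → ‖Δ‖ = √10.0000 = 3.1623
L_2: Δ = A_2−P = (-1.0000, 5.0000) → ‖Δ‖ = √26.0000 = 5.0990
L_3: Δ = A_3−P = (-1.0000, -1.0000) → ‖Δ‖ = √2.0000 = 1.4142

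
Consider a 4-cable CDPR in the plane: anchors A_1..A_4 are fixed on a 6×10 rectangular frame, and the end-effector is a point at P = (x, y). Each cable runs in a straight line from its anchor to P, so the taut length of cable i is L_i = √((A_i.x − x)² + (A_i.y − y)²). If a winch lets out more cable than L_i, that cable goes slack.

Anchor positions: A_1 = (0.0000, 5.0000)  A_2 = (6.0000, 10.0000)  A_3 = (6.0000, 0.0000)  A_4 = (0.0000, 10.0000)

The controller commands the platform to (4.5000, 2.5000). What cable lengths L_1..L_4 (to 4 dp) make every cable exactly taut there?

cable 1: Δx=-4.5000, Δy=2.5000; L_1 = √(Δx²+Δy²) = 5.1478
cable 2: Δx=1.5000, Δy=7.5000; L_2 = √(Δx²+Δy²) = 7.6485
cable 3: Δx=1.5000, Δy=-2.5000; L_3 = √(Δx²+Δy²) = 2.9155
cable 4: Δx=-4.5000, Δy=7.5000; L_4 = √(Δx²+Δy²) = 8.7464

(5.1478, 7.6485, 2.9155, 8.7464)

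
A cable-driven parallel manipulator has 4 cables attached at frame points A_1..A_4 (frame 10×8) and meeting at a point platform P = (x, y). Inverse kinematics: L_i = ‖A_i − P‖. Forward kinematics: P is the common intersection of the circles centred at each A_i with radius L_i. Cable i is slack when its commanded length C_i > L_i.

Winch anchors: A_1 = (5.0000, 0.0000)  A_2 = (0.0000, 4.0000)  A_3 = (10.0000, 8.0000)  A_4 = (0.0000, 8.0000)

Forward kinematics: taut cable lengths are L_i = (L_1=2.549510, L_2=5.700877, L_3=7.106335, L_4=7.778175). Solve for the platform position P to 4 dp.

circle eqns → linear via eq_j − eq_1; set k_j = A_j·A_j − L_j²
k_1 = 25.0000+0.0000−6.5000 = 18.5000
10.0000·x − 8.0000·y = k_1−k_2 = 35.0000
-10.0000·x − 16.0000·y = k_1−k_3 = -95.0000
10.0000·x − 16.0000·y = k_1−k_4 = 15.0000
solve first two rows → x=5.5000, y=2.5000
check cable 4: ‖A_4−P‖² = 60.5000 ≈ L_4² = 60.5000 ✓

(5.5000, 2.5000)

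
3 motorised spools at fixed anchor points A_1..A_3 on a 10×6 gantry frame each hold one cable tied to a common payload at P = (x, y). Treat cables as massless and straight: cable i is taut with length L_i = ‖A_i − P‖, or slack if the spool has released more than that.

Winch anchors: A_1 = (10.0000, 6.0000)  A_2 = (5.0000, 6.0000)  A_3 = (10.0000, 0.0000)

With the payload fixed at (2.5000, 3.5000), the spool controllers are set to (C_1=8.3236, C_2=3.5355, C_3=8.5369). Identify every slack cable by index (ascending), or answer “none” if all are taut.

1, 3

cable 1: L_1 = ‖A_1−P‖ = 7.9057;  C_1 = 8.3236 → slack
cable 2: L_2 = ‖A_2−P‖ = 3.5355;  C_2 = 3.5355 → taut
cable 3: L_3 = ‖A_3−P‖ = 8.2765;  C_3 = 8.5369 → slack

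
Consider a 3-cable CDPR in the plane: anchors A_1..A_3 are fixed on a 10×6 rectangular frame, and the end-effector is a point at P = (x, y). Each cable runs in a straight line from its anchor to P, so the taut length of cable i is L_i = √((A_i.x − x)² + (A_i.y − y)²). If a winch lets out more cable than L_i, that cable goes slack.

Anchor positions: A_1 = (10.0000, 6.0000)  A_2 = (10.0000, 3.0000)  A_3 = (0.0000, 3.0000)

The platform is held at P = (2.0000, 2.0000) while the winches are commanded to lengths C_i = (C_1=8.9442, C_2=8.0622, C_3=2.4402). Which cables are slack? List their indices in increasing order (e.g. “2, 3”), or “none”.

3

i=1: geometric 8.9443 vs commanded 8.9442 ⇒ taut
i=2: geometric 8.0623 vs commanded 8.0622 ⇒ taut
i=3: geometric 2.2361 vs commanded 2.4402 ⇒ slack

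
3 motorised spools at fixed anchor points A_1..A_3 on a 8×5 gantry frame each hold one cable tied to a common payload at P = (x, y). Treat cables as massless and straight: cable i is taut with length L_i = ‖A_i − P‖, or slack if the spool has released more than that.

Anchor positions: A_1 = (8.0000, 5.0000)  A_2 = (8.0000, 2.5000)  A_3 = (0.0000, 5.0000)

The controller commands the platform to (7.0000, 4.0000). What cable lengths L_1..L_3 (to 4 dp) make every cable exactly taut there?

(1.4142, 1.8028, 7.0711)

L_1: Δ = A_1−P = (1.0000, 1.0000) → ‖Δ‖ = √2.0000 = 1.4142
L_2: Δ = A_2−P = (1.0000, -1.5000) → ‖Δ‖ = √3.2500 = 1.8028
L_3: Δ = A_3−P = (-7.0000, 1.0000) → ‖Δ‖ = √50.0000 = 7.0711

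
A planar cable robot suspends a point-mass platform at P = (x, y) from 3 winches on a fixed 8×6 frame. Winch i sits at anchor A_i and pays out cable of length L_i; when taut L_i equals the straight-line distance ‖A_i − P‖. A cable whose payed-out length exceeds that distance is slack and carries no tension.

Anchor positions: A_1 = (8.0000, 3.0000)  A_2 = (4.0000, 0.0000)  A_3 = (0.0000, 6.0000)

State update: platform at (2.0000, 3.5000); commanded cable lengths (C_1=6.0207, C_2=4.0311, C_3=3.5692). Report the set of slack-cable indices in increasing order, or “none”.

cable 1: √((6.0000)²+(-0.5000)²)=6.0208, C_1=6.0207: taut
cable 2: √((2.0000)²+(-3.5000)²)=4.0311, C_2=4.0311: taut
cable 3: √((-2.0000)²+(2.5000)²)=3.2016, C_3=3.5692: slack

3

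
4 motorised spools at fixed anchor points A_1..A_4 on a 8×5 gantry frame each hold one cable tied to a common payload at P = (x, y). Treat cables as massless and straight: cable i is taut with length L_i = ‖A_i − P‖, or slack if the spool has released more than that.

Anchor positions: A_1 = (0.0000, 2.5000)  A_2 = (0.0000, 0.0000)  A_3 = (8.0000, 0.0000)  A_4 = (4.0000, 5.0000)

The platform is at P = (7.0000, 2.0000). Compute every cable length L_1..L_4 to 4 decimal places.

cable 1: Δx=-7.0000, Δy=0.5000; L_1 = √(Δx²+Δy²) = 7.0178
cable 2: Δx=-7.0000, Δy=-2.0000; L_2 = √(Δx²+Δy²) = 7.2801
cable 3: Δx=1.0000, Δy=-2.0000; L_3 = √(Δx²+Δy²) = 2.2361
cable 4: Δx=-3.0000, Δy=3.0000; L_4 = √(Δx²+Δy²) = 4.2426

(7.0178, 7.2801, 2.2361, 4.2426)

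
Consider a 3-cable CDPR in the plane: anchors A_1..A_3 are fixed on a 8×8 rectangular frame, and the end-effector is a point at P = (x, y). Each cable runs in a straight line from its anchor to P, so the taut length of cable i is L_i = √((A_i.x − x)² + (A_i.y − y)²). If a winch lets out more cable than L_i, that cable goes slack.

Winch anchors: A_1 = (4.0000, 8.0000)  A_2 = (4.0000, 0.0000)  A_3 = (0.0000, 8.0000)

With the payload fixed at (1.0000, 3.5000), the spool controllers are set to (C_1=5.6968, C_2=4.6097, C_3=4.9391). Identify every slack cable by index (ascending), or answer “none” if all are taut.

cable 1: √((3.0000)²+(4.5000)²)=5.4083, C_1=5.6968: slack
cable 2: √((3.0000)²+(-3.5000)²)=4.6098, C_2=4.6097: taut
cable 3: √((-1.0000)²+(4.5000)²)=4.6098, C_3=4.9391: slack

1, 3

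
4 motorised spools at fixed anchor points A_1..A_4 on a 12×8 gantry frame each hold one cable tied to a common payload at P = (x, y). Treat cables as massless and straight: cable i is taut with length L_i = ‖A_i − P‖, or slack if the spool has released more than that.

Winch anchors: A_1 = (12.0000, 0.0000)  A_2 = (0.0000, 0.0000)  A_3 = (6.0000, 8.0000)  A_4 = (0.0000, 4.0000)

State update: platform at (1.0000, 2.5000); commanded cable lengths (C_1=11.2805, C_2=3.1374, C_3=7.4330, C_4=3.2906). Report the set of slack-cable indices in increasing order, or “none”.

2, 4

cable 1: L_1 = ‖A_1−P‖ = 11.2805;  C_1 = 11.2805 → taut
cable 2: L_2 = ‖A_2−P‖ = 2.6926;  C_2 = 3.1374 → slack
cable 3: L_3 = ‖A_3−P‖ = 7.4330;  C_3 = 7.4330 → taut
cable 4: L_4 = ‖A_4−P‖ = 1.8028;  C_4 = 3.2906 → slack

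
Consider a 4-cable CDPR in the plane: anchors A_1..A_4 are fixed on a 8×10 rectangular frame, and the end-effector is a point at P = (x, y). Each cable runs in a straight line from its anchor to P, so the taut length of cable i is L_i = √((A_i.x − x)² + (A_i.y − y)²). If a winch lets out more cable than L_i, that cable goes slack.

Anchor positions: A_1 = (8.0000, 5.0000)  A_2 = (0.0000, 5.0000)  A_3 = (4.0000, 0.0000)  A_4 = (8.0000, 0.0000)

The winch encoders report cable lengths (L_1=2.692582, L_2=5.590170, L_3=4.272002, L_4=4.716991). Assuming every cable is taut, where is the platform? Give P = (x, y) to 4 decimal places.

each cable: (A_i−P)·(A_i−P) = L_i²; let q_i = ‖A_i‖²−L_i²
q_1 = 64.0000+25.0000−7.2500 = 81.7500
row 1: 16.0000x + 0.0000y = 88.0000  (q_2=-6.2500)
row 2: 8.0000x + 10.0000y = 84.0000  (q_3=-2.2500)
row 3: 0.0000x + 10.0000y = 40.0000  (q_4=41.7500)
Cramer on rows 1–2 → x = 5.5000, y = 4.0000
check cable 4: ‖A_4−P‖² = 22.2500 ≈ L_4² = 22.2500 ✓

(5.5000, 4.0000)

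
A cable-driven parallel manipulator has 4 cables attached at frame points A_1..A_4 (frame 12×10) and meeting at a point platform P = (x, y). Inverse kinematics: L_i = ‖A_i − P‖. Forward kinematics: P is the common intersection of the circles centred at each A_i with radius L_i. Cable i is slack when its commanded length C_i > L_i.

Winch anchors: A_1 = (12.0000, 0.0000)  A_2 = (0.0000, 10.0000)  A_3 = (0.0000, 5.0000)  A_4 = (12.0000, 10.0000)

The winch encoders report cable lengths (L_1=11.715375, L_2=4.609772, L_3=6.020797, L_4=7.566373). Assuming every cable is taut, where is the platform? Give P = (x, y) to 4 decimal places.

(4.5000, 9.0000)

each cable: (A_i−P)·(A_i−P) = L_i²; let c_i = ‖A_i‖²−L_i²
c_1 = 144.0000+0.0000−137.2500 = 6.7500
row 1: 24.0000x − 20.0000y = -72.0000  (c_2=78.7500)
row 2: 24.0000x − 10.0000y = 18.0000  (c_3=-11.2500)
row 3: 0.0000x − 20.0000y = -180.0000  (c_4=186.7500)
Cramer on rows 1–2 → x = 4.5000, y = 9.0000
check cable 4: ‖A_4−P‖² = 57.2500 ≈ L_4² = 57.2500 ✓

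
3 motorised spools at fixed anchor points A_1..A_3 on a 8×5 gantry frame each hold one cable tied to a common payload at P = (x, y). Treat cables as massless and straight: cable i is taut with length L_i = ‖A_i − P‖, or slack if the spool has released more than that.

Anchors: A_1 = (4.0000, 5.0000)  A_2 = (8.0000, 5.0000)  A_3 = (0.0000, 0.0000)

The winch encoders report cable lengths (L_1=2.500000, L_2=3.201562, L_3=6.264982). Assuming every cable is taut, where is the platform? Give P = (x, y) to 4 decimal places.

each cable: (A_i−P)·(A_i−P) = L_i²; let k_i = ‖A_i‖²−L_i²
k_1 = 16.0000+25.0000−6.2500 = 34.7500
row 1: -8.0000x + 0.0000y = -44.0000  (k_2=78.7500)
row 2: 8.0000x + 10.0000y = 74.0000  (k_3=-39.2500)
Cramer on rows 1–2 → x = 5.5000, y = 3.0000

(5.5000, 3.0000)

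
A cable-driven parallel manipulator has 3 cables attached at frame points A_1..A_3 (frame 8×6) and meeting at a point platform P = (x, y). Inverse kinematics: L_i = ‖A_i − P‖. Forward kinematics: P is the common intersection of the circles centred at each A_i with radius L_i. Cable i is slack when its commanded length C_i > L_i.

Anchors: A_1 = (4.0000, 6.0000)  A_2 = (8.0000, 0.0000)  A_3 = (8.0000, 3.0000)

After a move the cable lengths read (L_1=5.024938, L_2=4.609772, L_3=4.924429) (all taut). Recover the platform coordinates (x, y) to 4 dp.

(3.5000, 1.0000)

circle eqns → linear via eq_j − eq_1; set c_j = A_j·A_j − L_j²
c_1 = 16.0000+36.0000−25.2500 = 26.7500
-8.0000·x + 12.0000·y = c_1−c_2 = -16.0000
-8.0000·x + 6.0000·y = c_1−c_3 = -22.0000
solve first two rows → x=3.5000, y=1.0000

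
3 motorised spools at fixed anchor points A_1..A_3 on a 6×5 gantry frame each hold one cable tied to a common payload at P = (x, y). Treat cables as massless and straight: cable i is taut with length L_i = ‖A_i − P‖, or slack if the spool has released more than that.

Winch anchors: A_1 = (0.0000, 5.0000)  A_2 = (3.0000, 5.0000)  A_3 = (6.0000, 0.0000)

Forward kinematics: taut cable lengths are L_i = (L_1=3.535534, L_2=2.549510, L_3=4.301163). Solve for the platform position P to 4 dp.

(2.5000, 2.5000)

expand ‖A_i−P‖²=L_i² and subtract eq 1 (c_i ≔ ‖A_i‖²−L_i²)
c_1 = 0.0000+25.0000−12.5000 = 12.5000
eq1−eq2 → [-6.0000  0.0000]·P = -15.0000
eq1−eq3 → [-12.0000  10.0000]·P = -5.0000
2×2 solve → P = (2.5000, 2.5000)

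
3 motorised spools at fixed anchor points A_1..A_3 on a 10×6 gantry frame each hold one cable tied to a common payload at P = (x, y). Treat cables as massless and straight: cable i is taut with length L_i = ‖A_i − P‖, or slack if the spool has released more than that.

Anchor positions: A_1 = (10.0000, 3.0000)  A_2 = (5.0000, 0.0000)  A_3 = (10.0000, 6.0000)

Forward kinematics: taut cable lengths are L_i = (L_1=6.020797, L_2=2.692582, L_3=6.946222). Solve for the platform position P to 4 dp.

(4.0000, 2.5000)

each cable: (A_i−P)·(A_i−P) = L_i²; let k_i = ‖A_i‖²−L_i²
k_1 = 100.0000+9.0000−36.2500 = 72.7500
row 1: 10.0000x + 6.0000y = 55.0000  (k_2=17.7500)
row 2: 0.0000x − 6.0000y = -15.0000  (k_3=87.7500)
Cramer on rows 1–2 → x = 4.0000, y = 2.5000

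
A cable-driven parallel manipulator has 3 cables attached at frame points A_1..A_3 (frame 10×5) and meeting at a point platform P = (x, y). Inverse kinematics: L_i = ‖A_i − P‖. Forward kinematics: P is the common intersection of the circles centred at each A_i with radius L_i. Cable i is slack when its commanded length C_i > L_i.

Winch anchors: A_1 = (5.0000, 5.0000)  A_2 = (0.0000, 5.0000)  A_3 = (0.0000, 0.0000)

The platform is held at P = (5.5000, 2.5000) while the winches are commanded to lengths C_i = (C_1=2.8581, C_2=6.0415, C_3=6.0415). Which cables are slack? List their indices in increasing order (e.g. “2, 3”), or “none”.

cable 1: √((-0.5000)²+(2.5000)²)=2.5495, C_1=2.8581: slack
cable 2: √((-5.5000)²+(2.5000)²)=6.0415, C_2=6.0415: taut
cable 3: √((-5.5000)²+(-2.5000)²)=6.0415, C_3=6.0415: taut

1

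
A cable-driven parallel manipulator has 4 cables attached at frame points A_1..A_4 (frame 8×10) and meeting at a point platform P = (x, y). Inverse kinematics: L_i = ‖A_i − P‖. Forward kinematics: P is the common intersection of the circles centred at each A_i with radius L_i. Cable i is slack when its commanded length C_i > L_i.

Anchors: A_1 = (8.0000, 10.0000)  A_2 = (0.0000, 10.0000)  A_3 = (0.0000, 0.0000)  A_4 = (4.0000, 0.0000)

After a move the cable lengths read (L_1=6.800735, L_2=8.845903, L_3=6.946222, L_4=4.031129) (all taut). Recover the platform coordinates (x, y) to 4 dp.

(6.0000, 3.5000)

each cable: (A_i−P)·(A_i−P) = L_i²; let k_i = ‖A_i‖²−L_i²
k_1 = 64.0000+100.0000−46.2500 = 117.7500
row 1: 16.0000x + 0.0000y = 96.0000  (k_2=21.7500)
row 2: 16.0000x + 20.0000y = 166.0000  (k_3=-48.2500)
row 3: 8.0000x + 20.0000y = 118.0000  (k_4=-0.2500)
Cramer on rows 1–2 → x = 6.0000, y = 3.5000
check cable 4: ‖A_4−P‖² = 16.2500 ≈ L_4² = 16.2500 ✓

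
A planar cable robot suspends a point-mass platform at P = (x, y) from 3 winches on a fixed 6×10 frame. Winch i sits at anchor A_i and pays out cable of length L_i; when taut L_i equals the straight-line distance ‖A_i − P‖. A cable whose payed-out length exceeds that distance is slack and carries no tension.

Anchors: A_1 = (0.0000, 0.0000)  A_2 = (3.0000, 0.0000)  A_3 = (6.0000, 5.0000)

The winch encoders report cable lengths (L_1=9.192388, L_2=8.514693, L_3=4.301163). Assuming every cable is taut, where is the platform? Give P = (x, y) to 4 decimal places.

circle eqns → linear via eq_j − eq_1; set q_j = A_j·A_j − L_j²
q_1 = 0.0000+0.0000−84.5000 = -84.5000
-6.0000·x + 0.0000·y = q_1−q_2 = -21.0000
-12.0000·x − 10.0000·y = q_1−q_3 = -127.0000
solve first two rows → x=3.5000, y=8.5000

(3.5000, 8.5000)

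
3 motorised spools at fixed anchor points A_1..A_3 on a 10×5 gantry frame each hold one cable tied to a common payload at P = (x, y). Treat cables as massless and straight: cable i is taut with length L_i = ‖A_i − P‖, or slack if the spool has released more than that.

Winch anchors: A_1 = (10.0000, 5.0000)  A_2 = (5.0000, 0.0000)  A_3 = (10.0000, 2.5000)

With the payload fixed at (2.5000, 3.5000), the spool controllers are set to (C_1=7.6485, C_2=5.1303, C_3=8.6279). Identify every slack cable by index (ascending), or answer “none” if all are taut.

cable 1: √((7.5000)²+(1.5000)²)=7.6485, C_1=7.6485: taut
cable 2: √((2.5000)²+(-3.5000)²)=4.3012, C_2=5.1303: slack
cable 3: √((7.5000)²+(-1.0000)²)=7.5664, C_3=8.6279: slack

2, 3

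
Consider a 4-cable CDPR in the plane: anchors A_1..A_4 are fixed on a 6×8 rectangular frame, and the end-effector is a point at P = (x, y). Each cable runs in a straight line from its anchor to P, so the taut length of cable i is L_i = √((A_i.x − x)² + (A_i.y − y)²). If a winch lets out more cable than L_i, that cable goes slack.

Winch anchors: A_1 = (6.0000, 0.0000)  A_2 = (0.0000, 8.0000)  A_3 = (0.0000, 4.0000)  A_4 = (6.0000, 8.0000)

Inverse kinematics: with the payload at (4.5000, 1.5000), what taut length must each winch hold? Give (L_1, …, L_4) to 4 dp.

L_1: Δ = A_1−P = (1.5000, -1.5000) → ‖Δ‖ = √4.5000 = 2.1213
L_2: Δ = A_2−P = (-4.5000, 6.5000) → ‖Δ‖ = √62.5000 = 7.9057
L_3: Δ = A_3−P = (-4.5000, 2.5000) → ‖Δ‖ = √26.5000 = 5.1478
L_4: Δ = A_4−P = (1.5000, 6.5000) → ‖Δ‖ = √44.5000 = 6.6708

(2.1213, 7.9057, 5.1478, 6.6708)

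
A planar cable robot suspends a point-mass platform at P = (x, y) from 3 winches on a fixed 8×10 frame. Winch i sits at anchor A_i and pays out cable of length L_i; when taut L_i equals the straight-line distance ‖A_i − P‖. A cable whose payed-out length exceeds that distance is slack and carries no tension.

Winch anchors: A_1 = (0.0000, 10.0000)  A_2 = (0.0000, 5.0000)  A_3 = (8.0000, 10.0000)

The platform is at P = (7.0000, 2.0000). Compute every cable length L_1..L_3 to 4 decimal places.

L_1: Δ = A_1−P = (-7.0000, 8.0000) → ‖Δ‖ = √113.0000 = 10.6301
L_2: Δ = A_2−P = (-7.0000, 3.0000) → ‖Δ‖ = √58.0000 = 7.6158
L_3: Δ = A_3−P = (1.0000, 8.0000) → ‖Δ‖ = √65.0000 = 8.0623

(10.6301, 7.6158, 8.0623)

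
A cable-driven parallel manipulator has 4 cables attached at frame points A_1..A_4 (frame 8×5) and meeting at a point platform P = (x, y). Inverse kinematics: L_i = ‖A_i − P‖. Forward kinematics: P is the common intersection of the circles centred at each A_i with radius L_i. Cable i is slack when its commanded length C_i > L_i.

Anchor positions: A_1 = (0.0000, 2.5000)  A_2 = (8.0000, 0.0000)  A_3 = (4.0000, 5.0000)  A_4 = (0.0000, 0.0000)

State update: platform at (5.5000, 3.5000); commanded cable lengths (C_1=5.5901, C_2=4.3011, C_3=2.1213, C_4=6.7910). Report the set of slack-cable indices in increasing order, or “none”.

4

cable 1: √((-5.5000)²+(-1.0000)²)=5.5902, C_1=5.5901: taut
cable 2: √((2.5000)²+(-3.5000)²)=4.3012, C_2=4.3011: taut
cable 3: √((-1.5000)²+(1.5000)²)=2.1213, C_3=2.1213: taut
cable 4: √((-5.5000)²+(-3.5000)²)=6.5192, C_4=6.7910: slack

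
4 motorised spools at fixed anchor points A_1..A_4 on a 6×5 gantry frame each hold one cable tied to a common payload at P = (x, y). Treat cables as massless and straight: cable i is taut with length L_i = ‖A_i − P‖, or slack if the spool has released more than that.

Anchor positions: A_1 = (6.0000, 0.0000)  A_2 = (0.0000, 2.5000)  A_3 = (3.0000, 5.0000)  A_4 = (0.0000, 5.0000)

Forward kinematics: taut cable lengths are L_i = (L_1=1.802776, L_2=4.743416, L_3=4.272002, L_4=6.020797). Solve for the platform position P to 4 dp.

(4.5000, 1.0000)

expand ‖A_i−P‖²=L_i² and subtract eq 1 (c_i ≔ ‖A_i‖²−L_i²)
c_1 = 36.0000+0.0000−3.2500 = 32.7500
eq1−eq2 → [12.0000  -5.0000]·P = 49.0000
eq1−eq3 → [6.0000  -10.0000]·P = 17.0000
eq1−eq4 → [12.0000  -10.0000]·P = 44.0000
2×2 solve → P = (4.5000, 1.0000)
check cable 4: ‖A_4−P‖² = 36.2500 ≈ L_4² = 36.2500 ✓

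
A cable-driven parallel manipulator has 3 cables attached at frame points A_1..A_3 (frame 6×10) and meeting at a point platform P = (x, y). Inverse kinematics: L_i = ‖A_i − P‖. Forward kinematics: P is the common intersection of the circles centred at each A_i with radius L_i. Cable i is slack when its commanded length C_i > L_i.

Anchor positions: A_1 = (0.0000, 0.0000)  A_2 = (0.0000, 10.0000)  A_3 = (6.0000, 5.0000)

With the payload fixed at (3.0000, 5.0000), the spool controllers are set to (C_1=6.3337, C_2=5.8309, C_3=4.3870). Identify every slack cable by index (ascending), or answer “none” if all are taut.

1, 3

i=1: geometric 5.8310 vs commanded 6.3337 ⇒ slack
i=2: geometric 5.8310 vs commanded 5.8309 ⇒ taut
i=3: geometric 3.0000 vs commanded 4.3870 ⇒ slack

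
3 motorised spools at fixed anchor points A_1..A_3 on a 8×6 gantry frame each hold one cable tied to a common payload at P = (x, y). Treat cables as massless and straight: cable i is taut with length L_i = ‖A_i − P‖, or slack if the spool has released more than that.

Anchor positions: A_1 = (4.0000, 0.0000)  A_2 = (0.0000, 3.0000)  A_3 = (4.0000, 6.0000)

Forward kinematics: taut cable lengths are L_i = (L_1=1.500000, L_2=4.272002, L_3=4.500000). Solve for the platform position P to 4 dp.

(4.0000, 1.5000)

circle eqns → linear via eq_j − eq_1; set q_j = A_j·A_j − L_j²
q_1 = 16.0000+0.0000−2.2500 = 13.7500
8.0000·x − 6.0000·y = q_1−q_2 = 23.0000
0.0000·x − 12.0000·y = q_1−q_3 = -18.0000
solve first two rows → x=4.0000, y=1.5000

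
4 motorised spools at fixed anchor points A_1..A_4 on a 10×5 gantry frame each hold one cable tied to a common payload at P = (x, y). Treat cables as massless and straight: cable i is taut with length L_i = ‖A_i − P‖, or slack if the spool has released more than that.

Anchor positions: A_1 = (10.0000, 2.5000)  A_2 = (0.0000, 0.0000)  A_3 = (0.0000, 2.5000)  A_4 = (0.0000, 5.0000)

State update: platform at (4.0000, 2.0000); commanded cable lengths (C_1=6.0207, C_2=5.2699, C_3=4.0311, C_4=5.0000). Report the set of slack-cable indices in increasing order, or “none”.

cable 1: L_1 = ‖A_1−P‖ = 6.0208;  C_1 = 6.0207 → taut
cable 2: L_2 = ‖A_2−P‖ = 4.4721;  C_2 = 5.2699 → slack
cable 3: L_3 = ‖A_3−P‖ = 4.0311;  C_3 = 4.0311 → taut
cable 4: L_4 = ‖A_4−P‖ = 5.0000;  C_4 = 5.0000 → taut

2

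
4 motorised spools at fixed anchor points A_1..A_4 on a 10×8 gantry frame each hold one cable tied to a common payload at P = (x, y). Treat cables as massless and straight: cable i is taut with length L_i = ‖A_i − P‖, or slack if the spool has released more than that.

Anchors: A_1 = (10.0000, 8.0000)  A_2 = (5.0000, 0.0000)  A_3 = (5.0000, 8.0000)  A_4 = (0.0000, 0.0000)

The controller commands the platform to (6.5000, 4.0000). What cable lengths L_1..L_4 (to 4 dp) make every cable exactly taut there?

(5.3151, 4.2720, 4.2720, 7.6322)

cable 1: Δx=3.5000, Δy=4.0000; L_1 = √(Δx²+Δy²) = 5.3151
cable 2: Δx=-1.5000, Δy=-4.0000; L_2 = √(Δx²+Δy²) = 4.2720
cable 3: Δx=-1.5000, Δy=4.0000; L_3 = √(Δx²+Δy²) = 4.2720
cable 4: Δx=-6.5000, Δy=-4.0000; L_4 = √(Δx²+Δy²) = 7.6322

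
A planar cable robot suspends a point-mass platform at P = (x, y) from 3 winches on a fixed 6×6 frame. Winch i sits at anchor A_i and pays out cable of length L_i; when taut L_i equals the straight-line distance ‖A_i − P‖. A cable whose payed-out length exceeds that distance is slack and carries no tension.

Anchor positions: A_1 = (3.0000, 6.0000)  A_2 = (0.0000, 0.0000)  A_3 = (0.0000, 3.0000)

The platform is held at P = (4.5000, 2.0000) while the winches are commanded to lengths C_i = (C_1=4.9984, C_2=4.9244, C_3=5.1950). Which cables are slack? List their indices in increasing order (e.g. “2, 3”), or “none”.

1, 3

i=1: geometric 4.2720 vs commanded 4.9984 ⇒ slack
i=2: geometric 4.9244 vs commanded 4.9244 ⇒ taut
i=3: geometric 4.6098 vs commanded 5.1950 ⇒ slack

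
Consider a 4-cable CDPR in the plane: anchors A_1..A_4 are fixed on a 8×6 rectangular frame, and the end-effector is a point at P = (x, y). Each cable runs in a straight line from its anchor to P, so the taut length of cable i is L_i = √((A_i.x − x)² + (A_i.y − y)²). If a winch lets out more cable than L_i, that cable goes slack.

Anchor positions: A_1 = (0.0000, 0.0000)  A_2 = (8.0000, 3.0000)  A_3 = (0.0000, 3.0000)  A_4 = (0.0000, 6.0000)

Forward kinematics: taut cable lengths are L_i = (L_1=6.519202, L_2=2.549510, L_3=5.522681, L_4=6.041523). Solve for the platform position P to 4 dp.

circle eqns → linear via eq_j − eq_1; set c_j = A_j·A_j − L_j²
c_1 = 0.0000+0.0000−42.5000 = -42.5000
-16.0000·x − 6.0000·y = c_1−c_2 = -109.0000
0.0000·x − 6.0000·y = c_1−c_3 = -21.0000
0.0000·x − 12.0000·y = c_1−c_4 = -42.0000
solve first two rows → x=5.5000, y=3.5000
check cable 4: ‖A_4−P‖² = 36.5000 ≈ L_4² = 36.5000 ✓

(5.5000, 3.5000)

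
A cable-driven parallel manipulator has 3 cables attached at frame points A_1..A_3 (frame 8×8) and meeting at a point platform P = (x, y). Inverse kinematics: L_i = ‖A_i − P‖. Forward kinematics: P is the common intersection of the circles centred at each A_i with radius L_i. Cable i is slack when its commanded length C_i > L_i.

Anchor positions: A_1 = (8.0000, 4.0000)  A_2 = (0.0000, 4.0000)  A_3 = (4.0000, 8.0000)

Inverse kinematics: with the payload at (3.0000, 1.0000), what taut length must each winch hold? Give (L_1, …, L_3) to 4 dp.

(5.8310, 4.2426, 7.0711)

L_1 = √((8.0000−3.0000)² + (4.0000−1.0000)²) = 5.8310
L_2 = √((0.0000−3.0000)² + (4.0000−1.0000)²) = 4.2426
L_3 = √((4.0000−3.0000)² + (8.0000−1.0000)²) = 7.0711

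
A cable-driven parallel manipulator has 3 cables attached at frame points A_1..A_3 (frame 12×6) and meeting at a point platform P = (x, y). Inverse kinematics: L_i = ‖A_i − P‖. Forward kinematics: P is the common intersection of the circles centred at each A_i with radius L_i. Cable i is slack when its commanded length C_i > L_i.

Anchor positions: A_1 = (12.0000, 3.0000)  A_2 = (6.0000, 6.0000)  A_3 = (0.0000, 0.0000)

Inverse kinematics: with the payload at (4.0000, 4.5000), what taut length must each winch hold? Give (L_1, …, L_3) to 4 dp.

(8.1394, 2.5000, 6.0208)

L_1 = √((12.0000−4.0000)² + (3.0000−4.5000)²) = 8.1394
L_2 = √((6.0000−4.0000)² + (6.0000−4.5000)²) = 2.5000
L_3 = √((0.0000−4.0000)² + (0.0000−4.5000)²) = 6.0208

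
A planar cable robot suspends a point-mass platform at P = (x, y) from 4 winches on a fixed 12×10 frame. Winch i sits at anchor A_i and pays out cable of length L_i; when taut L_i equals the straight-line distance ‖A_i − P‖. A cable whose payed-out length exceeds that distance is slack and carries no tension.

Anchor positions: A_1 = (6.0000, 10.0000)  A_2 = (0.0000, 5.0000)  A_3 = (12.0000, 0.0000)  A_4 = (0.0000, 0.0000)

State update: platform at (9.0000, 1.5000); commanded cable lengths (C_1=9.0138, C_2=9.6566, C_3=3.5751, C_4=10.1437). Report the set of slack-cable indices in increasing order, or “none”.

i=1: geometric 9.0139 vs commanded 9.0138 ⇒ taut
i=2: geometric 9.6566 vs commanded 9.6566 ⇒ taut
i=3: geometric 3.3541 vs commanded 3.5751 ⇒ slack
i=4: geometric 9.1241 vs commanded 10.1437 ⇒ slack

3, 4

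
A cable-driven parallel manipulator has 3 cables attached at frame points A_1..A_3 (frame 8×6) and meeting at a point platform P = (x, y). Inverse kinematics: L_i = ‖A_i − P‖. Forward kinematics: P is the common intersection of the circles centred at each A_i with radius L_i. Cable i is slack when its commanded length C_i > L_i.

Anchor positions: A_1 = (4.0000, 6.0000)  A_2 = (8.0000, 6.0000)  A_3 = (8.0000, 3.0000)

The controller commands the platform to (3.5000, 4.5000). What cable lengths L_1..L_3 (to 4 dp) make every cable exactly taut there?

(1.5811, 4.7434, 4.7434)

cable 1: Δx=0.5000, Δy=1.5000; L_1 = √(Δx²+Δy²) = 1.5811
cable 2: Δx=4.5000, Δy=1.5000; L_2 = √(Δx²+Δy²) = 4.7434
cable 3: Δx=4.5000, Δy=-1.5000; L_3 = √(Δx²+Δy²) = 4.7434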